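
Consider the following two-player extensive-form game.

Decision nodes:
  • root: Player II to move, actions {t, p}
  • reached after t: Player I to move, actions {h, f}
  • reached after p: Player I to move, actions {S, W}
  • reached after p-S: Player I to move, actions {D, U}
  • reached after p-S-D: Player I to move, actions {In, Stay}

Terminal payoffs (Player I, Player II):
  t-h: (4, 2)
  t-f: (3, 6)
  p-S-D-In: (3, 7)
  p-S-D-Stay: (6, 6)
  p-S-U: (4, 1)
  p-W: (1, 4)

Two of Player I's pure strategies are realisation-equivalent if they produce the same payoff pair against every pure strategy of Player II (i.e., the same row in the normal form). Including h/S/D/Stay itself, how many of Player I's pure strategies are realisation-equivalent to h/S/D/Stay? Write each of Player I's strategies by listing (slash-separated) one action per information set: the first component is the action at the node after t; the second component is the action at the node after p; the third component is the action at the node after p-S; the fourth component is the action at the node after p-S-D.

1

Row for h/S/D/Stay (columns t, p): (4,2) (6,6).
Every one of Player I's information sets is on the play path for some reply by Player II when Player I follows h/S/D/Stay.
Changing the action at any of them therefore changes at least one column, so only h/S/D/Stay itself gives this row.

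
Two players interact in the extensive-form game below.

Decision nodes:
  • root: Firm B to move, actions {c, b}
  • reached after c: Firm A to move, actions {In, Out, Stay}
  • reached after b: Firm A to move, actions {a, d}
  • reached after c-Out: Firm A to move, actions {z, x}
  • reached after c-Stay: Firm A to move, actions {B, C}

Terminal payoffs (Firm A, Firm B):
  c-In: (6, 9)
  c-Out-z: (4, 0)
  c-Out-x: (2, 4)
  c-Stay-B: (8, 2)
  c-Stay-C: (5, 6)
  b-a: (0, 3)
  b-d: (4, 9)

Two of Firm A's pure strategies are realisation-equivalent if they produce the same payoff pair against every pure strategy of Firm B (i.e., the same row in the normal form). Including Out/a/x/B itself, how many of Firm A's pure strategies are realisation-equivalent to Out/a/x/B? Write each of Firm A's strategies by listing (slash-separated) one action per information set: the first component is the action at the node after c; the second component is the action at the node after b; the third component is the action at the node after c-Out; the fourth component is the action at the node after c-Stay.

2

Row for Out/a/x/B (columns c, b): (2,4) (0,3).
Under Out/a/x/B, Firm A's choice at the node after c-Stay can never be reached regardless of what Firm B does, so varying those choices leaves every outcome unchanged.
Holding the reachable choices fixed and varying the unreachable one freely already gives 2 equivalent strategies.
No other strategy reproduces this row, so those 2 are the full class: Out/a/x/B, Out/a/x/C.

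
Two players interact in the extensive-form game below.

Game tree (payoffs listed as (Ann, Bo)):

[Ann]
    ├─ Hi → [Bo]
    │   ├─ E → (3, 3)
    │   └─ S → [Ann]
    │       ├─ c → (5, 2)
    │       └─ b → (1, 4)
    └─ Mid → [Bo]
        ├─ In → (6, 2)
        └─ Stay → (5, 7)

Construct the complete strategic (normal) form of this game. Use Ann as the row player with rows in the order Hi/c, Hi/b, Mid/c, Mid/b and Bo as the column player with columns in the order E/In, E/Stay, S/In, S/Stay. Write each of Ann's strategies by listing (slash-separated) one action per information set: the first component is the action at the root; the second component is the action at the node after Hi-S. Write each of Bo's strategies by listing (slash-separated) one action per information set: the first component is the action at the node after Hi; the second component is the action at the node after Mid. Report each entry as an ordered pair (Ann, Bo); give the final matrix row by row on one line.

          E/In   E/Stay     S/In   S/Stay
 Hi/c    (3,3)    (3,3)    (5,2)    (5,2)
 Hi/b    (3,3)    (3,3)    (1,4)    (1,4)
Mid/c    (6,2)    (5,7)    (6,2)    (5,7)
Mid/b    (6,2)    (5,7)    (6,2)    (5,7)

Hi/c: (3,3) (3,3) (5,2) (5,2) | Hi/b: (3,3) (3,3) (1,4) (1,4) | Mid/c: (6,2) (5,7) (6,2) (5,7) | Mid/b: (6,2) (5,7) (6,2) (5,7)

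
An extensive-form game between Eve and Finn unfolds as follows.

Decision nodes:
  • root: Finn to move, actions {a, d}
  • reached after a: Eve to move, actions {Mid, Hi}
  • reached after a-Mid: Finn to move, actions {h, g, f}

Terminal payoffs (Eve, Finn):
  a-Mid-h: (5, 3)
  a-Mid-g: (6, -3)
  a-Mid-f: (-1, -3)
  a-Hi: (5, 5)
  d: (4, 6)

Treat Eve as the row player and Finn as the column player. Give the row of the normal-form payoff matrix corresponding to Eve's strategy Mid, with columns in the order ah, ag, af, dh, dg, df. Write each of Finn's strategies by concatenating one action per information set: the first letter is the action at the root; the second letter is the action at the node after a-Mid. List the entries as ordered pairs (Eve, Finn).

(5,3) (6,-3) (-1,-3) (4,6) (4,6) (4,6)

vs ah: Finn plays a → Eve plays Mid at [a] → Finn plays h at [a-Mid] → (5, 3)
vs ag: Finn plays a → Eve plays Mid at [a] → Finn plays g at [a-Mid] → (6, -3)
vs af: Finn plays a → Eve plays Mid at [a] → Finn plays f at [a-Mid] → (-1, -3)
vs dh: Finn plays d → (4, 6)
vs dg: Finn plays d → (4, 6)
vs df: Finn plays d → (4, 6)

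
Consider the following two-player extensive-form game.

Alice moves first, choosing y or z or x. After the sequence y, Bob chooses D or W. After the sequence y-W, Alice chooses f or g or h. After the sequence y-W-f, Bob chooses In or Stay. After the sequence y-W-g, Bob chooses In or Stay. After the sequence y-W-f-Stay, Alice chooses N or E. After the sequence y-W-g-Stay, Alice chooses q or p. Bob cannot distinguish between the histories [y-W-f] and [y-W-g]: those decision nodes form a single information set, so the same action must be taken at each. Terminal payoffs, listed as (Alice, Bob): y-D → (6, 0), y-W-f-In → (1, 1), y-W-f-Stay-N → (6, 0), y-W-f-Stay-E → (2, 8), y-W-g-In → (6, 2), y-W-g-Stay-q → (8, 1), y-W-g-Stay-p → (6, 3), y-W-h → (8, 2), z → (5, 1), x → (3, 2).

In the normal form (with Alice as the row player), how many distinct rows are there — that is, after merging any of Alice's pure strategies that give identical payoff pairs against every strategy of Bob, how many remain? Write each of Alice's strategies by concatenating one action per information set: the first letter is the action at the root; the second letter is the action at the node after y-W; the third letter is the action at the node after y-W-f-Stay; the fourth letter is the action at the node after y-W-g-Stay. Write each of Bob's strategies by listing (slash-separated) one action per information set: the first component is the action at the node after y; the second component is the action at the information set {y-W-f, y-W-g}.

7

Alice has 36 pure strategies: yfNq, yfNp, yfEq, yfEp, ygNq, ygNp, ygEq, ygEp, yhNq, yhNp, yhEq, yhEp, zfNq, zfNp, zfEq, zfEp, zgNq, zgNp, zgEq, zgEp, zhNq, zhNp, zhEq, zhEp, xfNq, xfNp, xfEq, xfEp, xgNq, xgNp, xgEq, xgEp, xhNq, xhNp, xhEq, xhEp. Columns: D/In, D/Stay, W/In, W/Stay.
{yfNq, yfNp} → row (6,0) (6,0) (1,1) (6,0)
{yfEq, yfEp} → row (6,0) (6,0) (1,1) (2,8)
{ygNq, ygEq} → row (6,0) (6,0) (6,2) (8,1)
{ygNp, ygEp} → row (6,0) (6,0) (6,2) (6,3)
{yhNq, yhNp, yhEq, yhEp} → row (6,0) (6,0) (8,2) (8,2)
{zfNq, zfNp, zfEq, zfEp, zgNq, zgNp, zgEq, zgEp, zhNq, zhNp, zhEq, zhEp} → row (5,1) (5,1) (5,1) (5,1)
{xfNq, xfNp, xfEq, xfEp, xgNq, xgNp, xgEq, xgEp, xhNq, xhNp, xhEq, xhEp} → row (3,2) (3,2) (3,2) (3,2)
That's 7 distinct rows out of 36 strategies.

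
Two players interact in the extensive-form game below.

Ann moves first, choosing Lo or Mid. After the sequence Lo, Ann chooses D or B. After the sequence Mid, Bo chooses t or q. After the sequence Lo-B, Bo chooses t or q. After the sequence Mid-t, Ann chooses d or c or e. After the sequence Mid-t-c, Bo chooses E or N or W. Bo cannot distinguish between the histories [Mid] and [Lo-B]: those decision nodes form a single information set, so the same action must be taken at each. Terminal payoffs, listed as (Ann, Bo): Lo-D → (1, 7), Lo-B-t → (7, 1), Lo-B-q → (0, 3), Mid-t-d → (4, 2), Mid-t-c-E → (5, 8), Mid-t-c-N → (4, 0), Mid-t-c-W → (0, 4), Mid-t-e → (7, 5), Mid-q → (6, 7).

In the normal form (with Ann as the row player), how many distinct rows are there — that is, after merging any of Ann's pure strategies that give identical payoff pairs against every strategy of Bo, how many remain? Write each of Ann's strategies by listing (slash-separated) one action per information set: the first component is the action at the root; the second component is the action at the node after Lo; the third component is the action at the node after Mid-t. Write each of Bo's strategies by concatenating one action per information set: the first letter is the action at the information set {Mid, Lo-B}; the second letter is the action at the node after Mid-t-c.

5

Ann has 12 pure strategies: Lo/D/d, Lo/D/c, Lo/D/e, Lo/B/d, Lo/B/c, Lo/B/e, Mid/D/d, Mid/D/c, Mid/D/e, Mid/B/d, Mid/B/c, Mid/B/e. Columns: tE, tN, tW, qE, qN, qW.
{Lo/D/d, Lo/D/c, Lo/D/e} → row (1,7) (1,7) (1,7) (1,7) (1,7) (1,7)
{Lo/B/d, Lo/B/c, Lo/B/e} → row (7,1) (7,1) (7,1) (0,3) (0,3) (0,3)
{Mid/D/d, Mid/B/d} → row (4,2) (4,2) (4,2) (6,7) (6,7) (6,7)
{Mid/D/c, Mid/B/c} → row (5,8) (4,0) (0,4) (6,7) (6,7) (6,7)
{Mid/D/e, Mid/B/e} → row (7,5) (7,5) (7,5) (6,7) (6,7) (6,7)
That's 5 distinct rows out of 12 strategies.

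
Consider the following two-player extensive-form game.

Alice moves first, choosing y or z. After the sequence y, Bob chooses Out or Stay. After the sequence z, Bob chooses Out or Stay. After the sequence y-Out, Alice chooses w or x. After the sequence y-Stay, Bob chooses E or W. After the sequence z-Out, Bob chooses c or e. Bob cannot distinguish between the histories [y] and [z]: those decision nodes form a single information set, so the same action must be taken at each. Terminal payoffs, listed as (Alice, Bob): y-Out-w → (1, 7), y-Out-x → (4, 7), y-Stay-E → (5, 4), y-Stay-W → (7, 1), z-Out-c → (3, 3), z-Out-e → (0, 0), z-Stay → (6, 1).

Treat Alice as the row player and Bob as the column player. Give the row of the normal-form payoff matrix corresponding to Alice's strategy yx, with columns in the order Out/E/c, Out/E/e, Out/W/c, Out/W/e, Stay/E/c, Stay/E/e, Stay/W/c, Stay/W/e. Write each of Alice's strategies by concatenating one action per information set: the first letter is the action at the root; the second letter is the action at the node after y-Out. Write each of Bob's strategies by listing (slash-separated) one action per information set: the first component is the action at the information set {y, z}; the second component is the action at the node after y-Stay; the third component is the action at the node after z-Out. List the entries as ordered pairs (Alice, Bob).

vs Out/E/c: Alice plays y → Bob plays Out at [y] → Alice plays x at [y-Out] → (4, 7)
vs Out/E/e: Alice plays y → Bob plays Out at [y] → Alice plays x at [y-Out] → (4, 7)
vs Out/W/c: Alice plays y → Bob plays Out at [y] → Alice plays x at [y-Out] → (4, 7)
vs Out/W/e: Alice plays y → Bob plays Out at [y] → Alice plays x at [y-Out] → (4, 7)
vs Stay/E/c: Alice plays y → Bob plays Stay at [y] → Bob plays E at [y-Stay] → (5, 4)
vs Stay/E/e: Alice plays y → Bob plays Stay at [y] → Bob plays E at [y-Stay] → (5, 4)
vs Stay/W/c: Alice plays y → Bob plays Stay at [y] → Bob plays W at [y-Stay] → (7, 1)
vs Stay/W/e: Alice plays y → Bob plays Stay at [y] → Bob plays W at [y-Stay] → (7, 1)

(4,7) (4,7) (4,7) (4,7) (5,4) (5,4) (7,1) (7,1)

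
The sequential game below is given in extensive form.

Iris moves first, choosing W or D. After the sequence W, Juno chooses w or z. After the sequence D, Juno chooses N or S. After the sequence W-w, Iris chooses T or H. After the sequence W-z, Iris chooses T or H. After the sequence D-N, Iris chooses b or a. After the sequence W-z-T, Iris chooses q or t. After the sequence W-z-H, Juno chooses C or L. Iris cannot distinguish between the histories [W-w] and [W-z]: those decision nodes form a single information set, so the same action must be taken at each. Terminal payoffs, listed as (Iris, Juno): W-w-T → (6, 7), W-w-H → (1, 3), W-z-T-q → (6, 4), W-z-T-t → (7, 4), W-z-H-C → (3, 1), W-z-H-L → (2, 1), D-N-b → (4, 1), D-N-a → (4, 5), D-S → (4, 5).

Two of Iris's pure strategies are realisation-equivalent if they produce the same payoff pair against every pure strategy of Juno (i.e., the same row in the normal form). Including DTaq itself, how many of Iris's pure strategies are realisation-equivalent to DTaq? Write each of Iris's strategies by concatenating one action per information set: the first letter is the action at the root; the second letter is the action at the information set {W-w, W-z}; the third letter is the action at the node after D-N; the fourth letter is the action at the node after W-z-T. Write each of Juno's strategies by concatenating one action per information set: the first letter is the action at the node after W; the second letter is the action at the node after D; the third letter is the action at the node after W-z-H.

4

Row for DTaq (columns wNC, wNL, wSC, wSL, zNC, zNL, zSC, zSL): (4,5) (4,5) (4,5) (4,5) (4,5) (4,5) (4,5) (4,5).
Under DTaq, Iris's choice at the information set {W-w, W-z} and at the node after W-z-T can never be reached regardless of what Juno does, so varying those choices leaves every outcome unchanged.
Holding the reachable choices fixed and varying the unreachable ones freely already gives 2 × 2 = 4 equivalent strategies.
No other strategy reproduces this row, so those 4 are the full class: DTaq, DTat, DHaq, DHat.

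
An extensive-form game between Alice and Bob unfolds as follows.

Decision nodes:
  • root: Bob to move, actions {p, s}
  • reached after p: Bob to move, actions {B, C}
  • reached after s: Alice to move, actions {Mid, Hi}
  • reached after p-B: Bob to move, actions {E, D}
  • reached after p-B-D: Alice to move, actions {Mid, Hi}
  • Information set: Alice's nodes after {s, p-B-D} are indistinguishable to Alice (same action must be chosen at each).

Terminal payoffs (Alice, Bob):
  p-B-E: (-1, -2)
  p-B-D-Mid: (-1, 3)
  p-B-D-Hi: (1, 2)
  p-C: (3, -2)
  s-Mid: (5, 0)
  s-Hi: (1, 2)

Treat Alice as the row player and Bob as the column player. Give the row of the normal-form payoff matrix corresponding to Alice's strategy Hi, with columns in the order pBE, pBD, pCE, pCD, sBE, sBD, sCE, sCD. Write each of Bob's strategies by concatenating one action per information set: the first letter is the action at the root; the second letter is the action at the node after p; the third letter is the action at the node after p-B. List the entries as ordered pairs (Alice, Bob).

(-1,-2) (1,2) (3,-2) (3,-2) (1,2) (1,2) (1,2) (1,2)

vs pBE: Bob plays p → Bob plays B at [p] → Bob plays E at [p-B] → (-1, -2)
vs pBD: Bob plays p → Bob plays B at [p] → Bob plays D at [p-B] → Alice plays Hi at [p-B-D] → (1, 2)
vs pCE: Bob plays p → Bob plays C at [p] → (3, -2)
vs pCD: Bob plays p → Bob plays C at [p] → (3, -2)
vs sBE: Bob plays s → Alice plays Hi at [s] → (1, 2)
vs sBD: Bob plays s → Alice plays Hi at [s] → (1, 2)
vs sCE: Bob plays s → Alice plays Hi at [s] → (1, 2)
vs sCD: Bob plays s → Alice plays Hi at [s] → (1, 2)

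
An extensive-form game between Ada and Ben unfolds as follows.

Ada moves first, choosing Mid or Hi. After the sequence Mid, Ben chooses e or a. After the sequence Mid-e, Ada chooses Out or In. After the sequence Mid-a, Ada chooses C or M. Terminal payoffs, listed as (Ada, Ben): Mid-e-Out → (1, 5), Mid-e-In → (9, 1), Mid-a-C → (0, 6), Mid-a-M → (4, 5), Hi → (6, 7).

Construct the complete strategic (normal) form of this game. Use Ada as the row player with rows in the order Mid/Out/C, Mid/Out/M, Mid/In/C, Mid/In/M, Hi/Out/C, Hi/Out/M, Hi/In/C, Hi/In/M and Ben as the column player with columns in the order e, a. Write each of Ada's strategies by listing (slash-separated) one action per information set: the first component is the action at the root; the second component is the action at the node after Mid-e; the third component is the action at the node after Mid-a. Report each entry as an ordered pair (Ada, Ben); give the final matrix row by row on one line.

Row Mid/Out/C: e→(1,5), a→(0,6)
Row Mid/Out/M: e→(1,5), a→(4,5)
Row Mid/In/C: e→(9,1), a→(0,6)
Row Mid/In/M: e→(9,1), a→(4,5)
Row Hi/Out/C: e→(6,7), a→(6,7)
Row Hi/Out/M: e→(6,7), a→(6,7)
Row Hi/In/C: e→(6,7), a→(6,7)
Row Hi/In/M: e→(6,7), a→(6,7)

Mid/Out/C: (1,5) (0,6) | Mid/Out/M: (1,5) (4,5) | Mid/In/C: (9,1) (0,6) | Mid/In/M: (9,1) (4,5) | Hi/Out/C: (6,7) (6,7) | Hi/Out/M: (6,7) (6,7) | Hi/In/C: (6,7) (6,7) | Hi/In/M: (6,7) (6,7)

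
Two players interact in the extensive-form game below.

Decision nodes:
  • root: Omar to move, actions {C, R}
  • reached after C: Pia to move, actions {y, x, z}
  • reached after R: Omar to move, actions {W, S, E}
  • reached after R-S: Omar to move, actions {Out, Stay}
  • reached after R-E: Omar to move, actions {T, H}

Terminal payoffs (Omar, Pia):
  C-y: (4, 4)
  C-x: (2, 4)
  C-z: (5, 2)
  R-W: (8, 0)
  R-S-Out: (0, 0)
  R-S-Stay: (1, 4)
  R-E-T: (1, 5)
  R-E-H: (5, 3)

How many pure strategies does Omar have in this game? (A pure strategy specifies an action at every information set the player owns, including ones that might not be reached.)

Omar owns the root with actions {C, R} — two choices.
Omar owns the node after R with actions {W, S, E} — three choices.
Omar owns the node after R-S with actions {Out, Stay} — two choices.
Omar owns the node after R-E with actions {T, H} — two choices.
A pure strategy fixes one action at each information set independently, so the count is the product 2 × 3 × 2 × 2 = 24.
(For reference, Pia has 3 pure strategies, giving a 24×3 normal-form matrix.)

24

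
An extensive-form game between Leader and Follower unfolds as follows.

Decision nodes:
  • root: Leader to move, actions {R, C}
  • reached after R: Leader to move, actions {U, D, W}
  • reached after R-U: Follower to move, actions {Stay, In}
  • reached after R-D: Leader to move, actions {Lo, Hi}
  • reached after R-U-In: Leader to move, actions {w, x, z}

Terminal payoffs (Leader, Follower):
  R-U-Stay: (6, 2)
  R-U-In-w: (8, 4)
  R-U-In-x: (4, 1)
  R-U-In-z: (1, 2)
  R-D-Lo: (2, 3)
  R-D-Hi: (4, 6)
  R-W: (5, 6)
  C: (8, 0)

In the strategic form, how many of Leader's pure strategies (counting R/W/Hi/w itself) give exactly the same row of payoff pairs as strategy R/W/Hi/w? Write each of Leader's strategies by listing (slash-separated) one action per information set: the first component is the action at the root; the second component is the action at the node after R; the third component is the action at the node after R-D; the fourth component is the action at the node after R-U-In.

6

Row for R/W/Hi/w (columns Stay, In): (5,6) (5,6).
Under R/W/Hi/w, Leader's choice at the node after R-D and at the node after R-U-In can never be reached regardless of what Follower does, so varying those choices leaves every outcome unchanged.
Holding the reachable choices fixed and varying the unreachable ones freely already gives 2 × 3 = 6 equivalent strategies.
No other strategy reproduces this row, so those 6 are the full class: R/W/Lo/w, R/W/Lo/x, R/W/Lo/z, R/W/Hi/w, R/W/Hi/x, R/W/Hi/z.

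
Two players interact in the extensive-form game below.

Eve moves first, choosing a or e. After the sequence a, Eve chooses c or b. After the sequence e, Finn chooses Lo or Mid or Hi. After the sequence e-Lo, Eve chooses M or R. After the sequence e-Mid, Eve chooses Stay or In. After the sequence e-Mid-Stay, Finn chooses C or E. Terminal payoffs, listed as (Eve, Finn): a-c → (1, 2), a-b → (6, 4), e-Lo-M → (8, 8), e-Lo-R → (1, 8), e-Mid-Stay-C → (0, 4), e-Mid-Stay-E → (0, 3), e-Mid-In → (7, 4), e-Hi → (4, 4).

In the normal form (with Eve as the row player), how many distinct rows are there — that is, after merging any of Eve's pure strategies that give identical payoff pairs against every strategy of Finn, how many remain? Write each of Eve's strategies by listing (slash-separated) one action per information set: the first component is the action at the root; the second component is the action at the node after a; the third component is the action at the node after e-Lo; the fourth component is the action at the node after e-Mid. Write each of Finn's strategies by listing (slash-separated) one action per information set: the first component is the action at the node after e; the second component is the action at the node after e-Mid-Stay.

Eve has 16 pure strategies: a/c/M/Stay, a/c/M/In, a/c/R/Stay, a/c/R/In, a/b/M/Stay, a/b/M/In, a/b/R/Stay, a/b/R/In, e/c/M/Stay, e/c/M/In, e/c/R/Stay, e/c/R/In, e/b/M/Stay, e/b/M/In, e/b/R/Stay, e/b/R/In. Columns: Lo/C, Lo/E, Mid/C, Mid/E, Hi/C, Hi/E.
{a/c/M/Stay, a/c/M/In, a/c/R/Stay, a/c/R/In} → row (1,2) (1,2) (1,2) (1,2) (1,2) (1,2)
{a/b/M/Stay, a/b/M/In, a/b/R/Stay, a/b/R/In} → row (6,4) (6,4) (6,4) (6,4) (6,4) (6,4)
{e/c/M/Stay, e/b/M/Stay} → row (8,8) (8,8) (0,4) (0,3) (4,4) (4,4)
{e/c/M/In, e/b/M/In} → row (8,8) (8,8) (7,4) (7,4) (4,4) (4,4)
{e/c/R/Stay, e/b/R/Stay} → row (1,8) (1,8) (0,4) (0,3) (4,4) (4,4)
{e/c/R/In, e/b/R/In} → row (1,8) (1,8) (7,4) (7,4) (4,4) (4,4)
That's 6 distinct rows out of 16 strategies.

6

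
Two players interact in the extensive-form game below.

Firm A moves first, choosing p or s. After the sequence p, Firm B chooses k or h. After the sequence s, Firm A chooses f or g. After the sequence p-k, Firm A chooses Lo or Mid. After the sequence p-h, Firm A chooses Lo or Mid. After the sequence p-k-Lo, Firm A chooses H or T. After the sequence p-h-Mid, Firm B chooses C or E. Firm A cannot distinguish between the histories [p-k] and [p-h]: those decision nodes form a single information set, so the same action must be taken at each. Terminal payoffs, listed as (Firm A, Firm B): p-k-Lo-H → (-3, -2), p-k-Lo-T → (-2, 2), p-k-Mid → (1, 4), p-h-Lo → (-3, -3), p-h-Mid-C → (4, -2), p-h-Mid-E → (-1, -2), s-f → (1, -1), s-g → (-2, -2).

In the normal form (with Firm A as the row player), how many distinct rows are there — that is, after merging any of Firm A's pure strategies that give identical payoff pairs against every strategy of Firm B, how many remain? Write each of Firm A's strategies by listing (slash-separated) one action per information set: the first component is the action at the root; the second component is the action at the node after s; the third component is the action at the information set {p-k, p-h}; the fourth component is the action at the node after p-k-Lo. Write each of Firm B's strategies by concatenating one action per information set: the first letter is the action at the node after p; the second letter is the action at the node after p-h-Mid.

5

Firm A has 16 pure strategies: p/f/Lo/H, p/f/Lo/T, p/f/Mid/H, p/f/Mid/T, p/g/Lo/H, p/g/Lo/T, p/g/Mid/H, p/g/Mid/T, s/f/Lo/H, s/f/Lo/T, s/f/Mid/H, s/f/Mid/T, s/g/Lo/H, s/g/Lo/T, s/g/Mid/H, s/g/Mid/T. Columns: kC, kE, hC, hE.
{p/f/Lo/H, p/g/Lo/H} → row (-3,-2) (-3,-2) (-3,-3) (-3,-3)
{p/f/Lo/T, p/g/Lo/T} → row (-2,2) (-2,2) (-3,-3) (-3,-3)
{p/f/Mid/H, p/f/Mid/T, p/g/Mid/H, p/g/Mid/T} → row (1,4) (1,4) (4,-2) (-1,-2)
{s/f/Lo/H, s/f/Lo/T, s/f/Mid/H, s/f/Mid/T} → row (1,-1) (1,-1) (1,-1) (1,-1)
{s/g/Lo/H, s/g/Lo/T, s/g/Mid/H, s/g/Mid/T} → row (-2,-2) (-2,-2) (-2,-2) (-2,-2)
That's 5 distinct rows out of 16 strategies.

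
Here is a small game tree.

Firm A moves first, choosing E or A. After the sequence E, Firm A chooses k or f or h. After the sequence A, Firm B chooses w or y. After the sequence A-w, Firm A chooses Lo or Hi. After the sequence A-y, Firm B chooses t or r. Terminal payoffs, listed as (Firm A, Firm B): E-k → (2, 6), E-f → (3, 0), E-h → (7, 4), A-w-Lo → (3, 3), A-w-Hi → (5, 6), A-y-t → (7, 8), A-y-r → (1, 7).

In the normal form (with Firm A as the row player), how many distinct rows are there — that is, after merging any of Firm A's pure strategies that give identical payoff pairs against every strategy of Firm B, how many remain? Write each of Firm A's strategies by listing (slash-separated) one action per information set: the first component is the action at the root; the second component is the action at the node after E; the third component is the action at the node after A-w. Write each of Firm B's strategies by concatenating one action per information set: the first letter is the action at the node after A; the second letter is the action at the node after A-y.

5

Firm A has 12 pure strategies: E/k/Lo, E/k/Hi, E/f/Lo, E/f/Hi, E/h/Lo, E/h/Hi, A/k/Lo, A/k/Hi, A/f/Lo, A/f/Hi, A/h/Lo, A/h/Hi. Columns: wt, wr, yt, yr.
{E/k/Lo, E/k/Hi} → row (2,6) (2,6) (2,6) (2,6)
{E/f/Lo, E/f/Hi} → row (3,0) (3,0) (3,0) (3,0)
{E/h/Lo, E/h/Hi} → row (7,4) (7,4) (7,4) (7,4)
{A/k/Lo, A/f/Lo, A/h/Lo} → row (3,3) (3,3) (7,8) (1,7)
{A/k/Hi, A/f/Hi, A/h/Hi} → row (5,6) (5,6) (7,8) (1,7)
That's 5 distinct rows out of 12 strategies.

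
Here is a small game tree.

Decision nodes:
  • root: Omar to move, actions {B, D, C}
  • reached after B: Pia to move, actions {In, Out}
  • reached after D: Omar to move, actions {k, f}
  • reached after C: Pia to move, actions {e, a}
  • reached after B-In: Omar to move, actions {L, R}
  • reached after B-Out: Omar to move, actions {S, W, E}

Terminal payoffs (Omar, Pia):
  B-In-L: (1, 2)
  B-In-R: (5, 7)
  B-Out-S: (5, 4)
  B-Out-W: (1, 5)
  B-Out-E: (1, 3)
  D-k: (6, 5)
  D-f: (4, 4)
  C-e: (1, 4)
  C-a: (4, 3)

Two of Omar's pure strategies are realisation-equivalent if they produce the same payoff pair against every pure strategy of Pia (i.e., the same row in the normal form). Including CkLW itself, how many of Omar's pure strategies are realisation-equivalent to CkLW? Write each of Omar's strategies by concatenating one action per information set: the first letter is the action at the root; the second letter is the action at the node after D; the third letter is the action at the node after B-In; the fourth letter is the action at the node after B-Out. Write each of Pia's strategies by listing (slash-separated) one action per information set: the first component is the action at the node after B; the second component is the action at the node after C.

Row for CkLW (columns In/e, In/a, Out/e, Out/a): (1,4) (4,3) (1,4) (4,3).
Under CkLW, Omar's choice at the node after D and at the node after B-In and at the node after B-Out can never be reached regardless of what Pia does, so varying those choices leaves every outcome unchanged.
Holding the reachable choices fixed and varying the unreachable ones freely already gives 2 × 2 × 3 = 12 equivalent strategies.
No other strategy reproduces this row, so those 12 are the full class: CkLS, CkLW, CkLE, CkRS, CkRW, CkRE, CfLS, CfLW, CfLE, CfRS, CfRW, CfRE.

12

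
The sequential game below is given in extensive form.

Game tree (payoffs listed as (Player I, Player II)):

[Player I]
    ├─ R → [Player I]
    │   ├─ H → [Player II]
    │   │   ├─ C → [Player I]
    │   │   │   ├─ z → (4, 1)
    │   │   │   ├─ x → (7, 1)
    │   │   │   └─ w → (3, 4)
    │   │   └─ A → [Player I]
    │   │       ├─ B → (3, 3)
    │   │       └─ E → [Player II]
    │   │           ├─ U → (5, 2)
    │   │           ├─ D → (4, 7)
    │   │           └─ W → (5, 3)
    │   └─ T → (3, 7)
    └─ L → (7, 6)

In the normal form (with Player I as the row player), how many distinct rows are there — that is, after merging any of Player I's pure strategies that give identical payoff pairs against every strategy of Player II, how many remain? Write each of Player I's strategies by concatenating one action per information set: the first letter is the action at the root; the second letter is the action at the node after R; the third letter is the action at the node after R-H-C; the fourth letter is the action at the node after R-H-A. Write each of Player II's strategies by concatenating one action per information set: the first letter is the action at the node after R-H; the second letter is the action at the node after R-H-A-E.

8

Player I has 24 pure strategies: RHzB, RHzE, RHxB, RHxE, RHwB, RHwE, RTzB, RTzE, RTxB, RTxE, RTwB, RTwE, LHzB, LHzE, LHxB, LHxE, LHwB, LHwE, LTzB, LTzE, LTxB, LTxE, LTwB, LTwE. Columns: CU, CD, CW, AU, AD, AW.
{RHzB} → row (4,1) (4,1) (4,1) (3,3) (3,3) (3,3)
{RHzE} → row (4,1) (4,1) (4,1) (5,2) (4,7) (5,3)
{RHxB} → row (7,1) (7,1) (7,1) (3,3) (3,3) (3,3)
{RHxE} → row (7,1) (7,1) (7,1) (5,2) (4,7) (5,3)
{RHwB} → row (3,4) (3,4) (3,4) (3,3) (3,3) (3,3)
{RHwE} → row (3,4) (3,4) (3,4) (5,2) (4,7) (5,3)
{RTzB, RTzE, RTxB, RTxE, RTwB, RTwE} → row (3,7) (3,7) (3,7) (3,7) (3,7) (3,7)
{LHzB, LHzE, LHxB, LHxE, LHwB, LHwE, LTzB, LTzE, LTxB, LTxE, LTwB, LTwE} → row (7,6) (7,6) (7,6) (7,6) (7,6) (7,6)
That's 8 distinct rows out of 24 strategies.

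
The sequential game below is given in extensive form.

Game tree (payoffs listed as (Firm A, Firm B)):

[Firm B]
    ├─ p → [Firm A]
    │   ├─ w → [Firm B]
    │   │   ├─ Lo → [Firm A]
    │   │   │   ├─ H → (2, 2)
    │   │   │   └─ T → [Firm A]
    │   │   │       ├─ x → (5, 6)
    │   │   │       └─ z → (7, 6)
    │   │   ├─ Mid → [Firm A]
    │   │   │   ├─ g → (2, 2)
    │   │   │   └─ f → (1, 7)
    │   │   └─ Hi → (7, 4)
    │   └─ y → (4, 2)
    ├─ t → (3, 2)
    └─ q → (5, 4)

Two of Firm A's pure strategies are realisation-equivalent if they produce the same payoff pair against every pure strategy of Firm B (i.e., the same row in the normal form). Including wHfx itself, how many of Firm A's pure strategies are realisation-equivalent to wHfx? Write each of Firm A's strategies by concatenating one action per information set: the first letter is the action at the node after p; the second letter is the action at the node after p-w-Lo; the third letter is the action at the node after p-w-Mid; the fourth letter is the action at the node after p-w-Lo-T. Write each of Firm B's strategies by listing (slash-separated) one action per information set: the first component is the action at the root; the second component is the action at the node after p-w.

Row for wHfx (columns p/Lo, p/Mid, p/Hi, t/Lo, t/Mid, t/Hi, q/Lo, q/Mid, q/Hi): (2,2) (1,7) (7,4) (3,2) (3,2) (3,2) (5,4) (5,4) (5,4).
Under wHfx, Firm A's choice at the node after p-w-Lo-T can never be reached regardless of what Firm B does, so varying those choices leaves every outcome unchanged.
Holding the reachable choices fixed and varying the unreachable one freely already gives 2 equivalent strategies.
No other strategy reproduces this row, so those 2 are the full class: wHfx, wHfz.

2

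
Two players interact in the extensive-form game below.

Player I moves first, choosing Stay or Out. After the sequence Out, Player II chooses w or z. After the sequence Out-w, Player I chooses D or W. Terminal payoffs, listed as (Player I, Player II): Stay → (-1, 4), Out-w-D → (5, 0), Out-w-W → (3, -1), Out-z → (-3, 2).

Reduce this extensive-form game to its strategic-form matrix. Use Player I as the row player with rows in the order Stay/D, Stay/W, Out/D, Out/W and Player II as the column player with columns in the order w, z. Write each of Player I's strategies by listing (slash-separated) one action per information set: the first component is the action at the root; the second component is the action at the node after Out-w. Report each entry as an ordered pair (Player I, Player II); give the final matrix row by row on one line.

              w        z
Stay/D   (-1,4)   (-1,4)
Stay/W   (-1,4)   (-1,4)
 Out/D    (5,0)   (-3,2)
 Out/W   (3,-1)   (-3,2)

Stay/D: (-1,4) (-1,4) | Stay/W: (-1,4) (-1,4) | Out/D: (5,0) (-3,2) | Out/W: (3,-1) (-3,2)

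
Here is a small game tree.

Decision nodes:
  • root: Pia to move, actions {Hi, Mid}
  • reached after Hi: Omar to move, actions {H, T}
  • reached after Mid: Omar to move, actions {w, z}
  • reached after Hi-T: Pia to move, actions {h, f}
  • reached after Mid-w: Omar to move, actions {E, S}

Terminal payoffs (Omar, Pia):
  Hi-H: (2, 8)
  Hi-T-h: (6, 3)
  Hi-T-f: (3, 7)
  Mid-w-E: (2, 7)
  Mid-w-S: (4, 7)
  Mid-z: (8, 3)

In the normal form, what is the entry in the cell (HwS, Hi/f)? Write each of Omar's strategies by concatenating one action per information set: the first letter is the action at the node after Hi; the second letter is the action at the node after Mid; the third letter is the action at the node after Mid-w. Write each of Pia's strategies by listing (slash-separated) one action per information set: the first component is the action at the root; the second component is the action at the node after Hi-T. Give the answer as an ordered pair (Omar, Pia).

(2, 8)

Trace the play path from the root:
  Pia plays Hi
  Omar plays H at [Hi]
→ terminal payoff (2, 8).
(Omar's choice at the node after Mid is never reached on this path, so it doesn't affect the outcome.)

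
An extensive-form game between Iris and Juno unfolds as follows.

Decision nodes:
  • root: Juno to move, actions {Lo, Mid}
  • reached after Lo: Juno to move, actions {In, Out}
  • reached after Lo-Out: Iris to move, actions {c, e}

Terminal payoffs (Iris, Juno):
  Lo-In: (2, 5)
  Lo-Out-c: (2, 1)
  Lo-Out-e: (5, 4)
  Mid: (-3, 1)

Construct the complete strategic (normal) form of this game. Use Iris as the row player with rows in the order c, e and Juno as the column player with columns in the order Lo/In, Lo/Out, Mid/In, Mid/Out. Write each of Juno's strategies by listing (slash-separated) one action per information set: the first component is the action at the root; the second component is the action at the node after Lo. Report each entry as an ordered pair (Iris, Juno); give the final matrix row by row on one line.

Row c: Lo/In→(2,5), Lo/Out→(2,1), Mid/In→(-3,1), Mid/Out→(-3,1)
Row e: Lo/In→(2,5), Lo/Out→(5,4), Mid/In→(-3,1), Mid/Out→(-3,1)

c: (2,5) (2,1) (-3,1) (-3,1) | e: (2,5) (5,4) (-3,1) (-3,1)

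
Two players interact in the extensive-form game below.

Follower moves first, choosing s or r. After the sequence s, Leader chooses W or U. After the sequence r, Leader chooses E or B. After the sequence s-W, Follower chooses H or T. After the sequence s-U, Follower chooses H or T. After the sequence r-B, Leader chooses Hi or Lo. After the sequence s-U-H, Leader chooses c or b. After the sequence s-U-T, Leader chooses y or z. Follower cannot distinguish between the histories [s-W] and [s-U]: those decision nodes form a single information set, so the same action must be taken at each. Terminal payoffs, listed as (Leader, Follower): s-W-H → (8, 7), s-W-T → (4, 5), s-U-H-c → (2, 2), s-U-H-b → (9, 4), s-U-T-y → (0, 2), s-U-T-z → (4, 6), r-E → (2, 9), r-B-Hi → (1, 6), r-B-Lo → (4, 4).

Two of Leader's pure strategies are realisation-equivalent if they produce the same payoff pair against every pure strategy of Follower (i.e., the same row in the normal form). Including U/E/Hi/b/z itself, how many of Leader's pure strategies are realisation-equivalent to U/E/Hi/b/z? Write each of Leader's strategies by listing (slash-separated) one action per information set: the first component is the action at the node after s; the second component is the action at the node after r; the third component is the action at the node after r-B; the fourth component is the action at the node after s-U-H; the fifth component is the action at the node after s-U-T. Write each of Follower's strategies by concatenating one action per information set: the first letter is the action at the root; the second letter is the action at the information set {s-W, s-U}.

Row for U/E/Hi/b/z (columns sH, sT, rH, rT): (9,4) (4,6) (2,9) (2,9).
Under U/E/Hi/b/z, Leader's choice at the node after r-B can never be reached regardless of what Follower does, so varying those choices leaves every outcome unchanged.
Holding the reachable choices fixed and varying the unreachable one freely already gives 2 equivalent strategies.
No other strategy reproduces this row, so those 2 are the full class: U/E/Hi/b/z, U/E/Lo/b/z.

2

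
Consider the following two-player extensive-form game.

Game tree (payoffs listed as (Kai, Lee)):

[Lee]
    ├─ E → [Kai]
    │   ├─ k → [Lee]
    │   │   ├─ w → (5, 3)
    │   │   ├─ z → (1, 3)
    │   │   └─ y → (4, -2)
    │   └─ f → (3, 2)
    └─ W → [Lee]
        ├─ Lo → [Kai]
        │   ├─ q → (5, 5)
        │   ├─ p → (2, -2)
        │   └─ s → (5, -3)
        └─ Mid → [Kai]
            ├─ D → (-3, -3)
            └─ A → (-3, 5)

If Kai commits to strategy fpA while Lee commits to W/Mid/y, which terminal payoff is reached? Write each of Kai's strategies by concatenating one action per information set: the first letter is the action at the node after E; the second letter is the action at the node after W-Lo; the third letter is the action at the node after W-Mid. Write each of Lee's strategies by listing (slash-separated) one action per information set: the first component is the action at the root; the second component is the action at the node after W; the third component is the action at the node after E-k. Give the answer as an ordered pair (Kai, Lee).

Trace the play path from the root:
  Lee plays W
  Lee plays Mid at [W]
  Kai plays A at [W-Mid]
→ terminal payoff (-3, 5).
(Kai's choice at the node after E is never reached on this path, so it doesn't affect the outcome.)

(-3, 5)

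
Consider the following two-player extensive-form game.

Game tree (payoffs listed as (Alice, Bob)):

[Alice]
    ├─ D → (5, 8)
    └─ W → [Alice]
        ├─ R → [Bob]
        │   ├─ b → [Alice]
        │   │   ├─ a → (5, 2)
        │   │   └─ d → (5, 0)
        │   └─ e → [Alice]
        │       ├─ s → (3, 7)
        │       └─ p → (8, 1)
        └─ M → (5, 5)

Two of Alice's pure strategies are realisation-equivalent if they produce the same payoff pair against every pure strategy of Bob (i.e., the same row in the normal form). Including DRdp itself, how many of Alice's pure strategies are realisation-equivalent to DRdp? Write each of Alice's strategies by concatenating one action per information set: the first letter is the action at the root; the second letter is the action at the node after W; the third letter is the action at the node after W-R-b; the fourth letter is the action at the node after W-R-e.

8

Row for DRdp (columns b, e): (5,8) (5,8).
Under DRdp, Alice's choice at the node after W and at the node after W-R-b and at the node after W-R-e can never be reached regardless of what Bob does, so varying those choices leaves every outcome unchanged.
Holding the reachable choices fixed and varying the unreachable ones freely already gives 2 × 2 × 2 = 8 equivalent strategies.
No other strategy reproduces this row, so those 8 are the full class: DRas, DRap, DRds, DRdp, DMas, DMap, DMds, DMdp.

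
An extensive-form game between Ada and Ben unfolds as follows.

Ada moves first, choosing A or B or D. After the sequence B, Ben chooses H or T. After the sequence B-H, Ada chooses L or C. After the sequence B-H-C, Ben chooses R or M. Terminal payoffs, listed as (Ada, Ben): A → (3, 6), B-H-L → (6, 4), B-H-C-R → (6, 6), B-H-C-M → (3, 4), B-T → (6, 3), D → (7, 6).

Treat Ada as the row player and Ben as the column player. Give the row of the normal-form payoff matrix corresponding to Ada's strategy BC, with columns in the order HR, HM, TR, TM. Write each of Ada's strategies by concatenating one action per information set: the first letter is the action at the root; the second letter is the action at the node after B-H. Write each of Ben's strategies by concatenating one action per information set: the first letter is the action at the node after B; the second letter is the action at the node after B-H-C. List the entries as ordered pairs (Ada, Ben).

(6,6) (3,4) (6,3) (6,3)

vs HR: Ada plays B → Ben plays H at [B] → Ada plays C at [B-H] → Ben plays R at [B-H-C] → (6, 6)
vs HM: Ada plays B → Ben plays H at [B] → Ada plays C at [B-H] → Ben plays M at [B-H-C] → (3, 4)
vs TR: Ada plays B → Ben plays T at [B] → (6, 3)
vs TM: Ada plays B → Ben plays T at [B] → (6, 3)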